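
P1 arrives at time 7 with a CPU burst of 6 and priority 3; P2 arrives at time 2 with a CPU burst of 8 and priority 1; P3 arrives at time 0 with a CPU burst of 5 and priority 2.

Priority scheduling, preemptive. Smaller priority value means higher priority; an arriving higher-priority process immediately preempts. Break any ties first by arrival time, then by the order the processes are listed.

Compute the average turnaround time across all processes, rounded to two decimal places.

11.00

Gantt: | P3 0-2 | P2 2-10 | P3 10-13 | P1 13-19 |
Completion: P1=19  P2=10  P3=13
Turnaround (C−A): P1=12  P2=8  P3=13
Turnaround times: P1=12, P2=8, P3=13
Average turnaround = (12+8+13) / 3 = 33/3 = 11.00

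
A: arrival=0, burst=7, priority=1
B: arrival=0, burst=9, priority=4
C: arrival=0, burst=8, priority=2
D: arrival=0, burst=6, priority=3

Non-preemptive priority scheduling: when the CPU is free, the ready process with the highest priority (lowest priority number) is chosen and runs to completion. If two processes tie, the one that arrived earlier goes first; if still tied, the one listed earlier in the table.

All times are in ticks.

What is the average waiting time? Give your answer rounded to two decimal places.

10.75

Schedule: | A 0-7 | C 7-15 | D 15-21 | B 21-30 |
Completion: A=7  B=30  C=15  D=21
Waiting times: A=0, B=21, C=7, D=15
Average waiting = (0+21+7+15) / 4 = 43/4 = 10.75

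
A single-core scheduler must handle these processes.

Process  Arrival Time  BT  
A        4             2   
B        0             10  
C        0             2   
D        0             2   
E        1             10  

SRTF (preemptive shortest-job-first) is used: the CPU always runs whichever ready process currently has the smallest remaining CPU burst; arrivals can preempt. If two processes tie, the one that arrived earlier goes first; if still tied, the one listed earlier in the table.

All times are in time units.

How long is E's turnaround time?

25

Schedule: | C 0-2 | D 2-4 | A 4-6 | B 6-16 | E 16-26 |
Completion: A=6  B=16  C=2  D=4  E=26
Turnaround(E) = completion − arrival = 26 − 1 = 25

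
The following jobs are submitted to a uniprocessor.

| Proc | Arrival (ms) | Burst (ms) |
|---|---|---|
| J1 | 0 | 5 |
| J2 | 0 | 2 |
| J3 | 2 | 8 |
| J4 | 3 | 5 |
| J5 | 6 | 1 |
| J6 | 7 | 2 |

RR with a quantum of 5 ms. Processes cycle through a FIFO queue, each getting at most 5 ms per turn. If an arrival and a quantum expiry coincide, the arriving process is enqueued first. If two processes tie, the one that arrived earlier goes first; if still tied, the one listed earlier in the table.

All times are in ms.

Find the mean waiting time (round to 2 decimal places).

Schedule: | J1 0-5 | J2 5-7 | J3 7-12 | J4 12-17 | J5 17-18 | J6 18-20 | J3 20-23 |
Completion: J1=5  J2=7  J3=23  J4=17  J5=18  J6=20
Turnaround (C−A): J1=5  J2=7  J3=21  J4=14  J5=12  J6=13
Waiting times: J1=0, J2=5, J3=13, J4=9, J5=11, J6=11
Average waiting = (0+5+13+9+11+11) / 6 = 49/6 = 8.17

8.17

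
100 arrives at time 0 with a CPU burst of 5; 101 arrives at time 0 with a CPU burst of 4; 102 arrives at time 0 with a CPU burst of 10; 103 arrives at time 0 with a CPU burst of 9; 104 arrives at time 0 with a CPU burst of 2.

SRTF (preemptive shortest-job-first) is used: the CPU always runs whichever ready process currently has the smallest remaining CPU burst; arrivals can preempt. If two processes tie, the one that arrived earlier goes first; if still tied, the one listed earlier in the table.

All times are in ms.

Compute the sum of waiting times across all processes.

39

Gantt: | 104 0-2 | 101 2-6 | 100 6-11 | 103 11-20 | 102 20-30 |
Completion: 100=11  101=6  102=30  103=20  104=2
Waiting = turnaround − burst: 100=6, 101=2, 102=20, 103=11, 104=0
Total waiting = 6 + 2 + 20 + 11 + 0 = 39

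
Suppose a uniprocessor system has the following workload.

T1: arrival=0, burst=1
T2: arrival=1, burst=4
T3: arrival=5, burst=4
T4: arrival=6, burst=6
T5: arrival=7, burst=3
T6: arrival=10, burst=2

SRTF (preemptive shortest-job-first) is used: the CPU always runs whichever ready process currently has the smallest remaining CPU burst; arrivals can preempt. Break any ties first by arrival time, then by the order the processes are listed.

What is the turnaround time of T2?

4

Gantt: | T1 0-1 | T2 1-5 | T3 5-9 | T5 9-12 | T6 12-14 | T4 14-20 |
Completion: T1=1  T2=5  T3=9  T4=20  T5=12  T6=14
Turnaround(T2) = completion − arrival = 5 − 1 = 4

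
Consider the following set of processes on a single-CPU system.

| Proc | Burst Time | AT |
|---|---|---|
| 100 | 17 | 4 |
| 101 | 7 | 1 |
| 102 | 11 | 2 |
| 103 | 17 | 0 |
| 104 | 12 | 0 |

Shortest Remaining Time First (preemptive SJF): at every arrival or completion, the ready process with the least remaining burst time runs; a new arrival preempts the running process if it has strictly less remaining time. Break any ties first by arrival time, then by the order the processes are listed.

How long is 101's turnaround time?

7

Timeline: | 104 0-1 | 101 1-8 | 104 8-19 | 102 19-30 | 103 30-47 | 100 47-64 |
Completion: 100=64  101=8  102=30  103=47  104=19
Turnaround (C−A): 100=60  101=7  102=28  103=47  104=19
Turnaround(101) = completion − arrival = 8 − 1 = 7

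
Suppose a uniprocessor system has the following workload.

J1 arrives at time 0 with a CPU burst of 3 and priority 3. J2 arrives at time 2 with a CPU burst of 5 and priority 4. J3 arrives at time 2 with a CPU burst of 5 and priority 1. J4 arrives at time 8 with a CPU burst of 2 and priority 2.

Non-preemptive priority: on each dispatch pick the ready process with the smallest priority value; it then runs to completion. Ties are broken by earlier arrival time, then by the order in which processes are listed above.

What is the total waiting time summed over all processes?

9

Timeline: | J1 0-3 | J3 3-8 | J4 8-10 | J2 10-15 |
Completion: J1=3  J2=15  J3=8  J4=10
Waiting = turnaround − burst: J1=0, J2=8, J3=1, J4=0
Total waiting = 0 + 8 + 1 + 0 = 9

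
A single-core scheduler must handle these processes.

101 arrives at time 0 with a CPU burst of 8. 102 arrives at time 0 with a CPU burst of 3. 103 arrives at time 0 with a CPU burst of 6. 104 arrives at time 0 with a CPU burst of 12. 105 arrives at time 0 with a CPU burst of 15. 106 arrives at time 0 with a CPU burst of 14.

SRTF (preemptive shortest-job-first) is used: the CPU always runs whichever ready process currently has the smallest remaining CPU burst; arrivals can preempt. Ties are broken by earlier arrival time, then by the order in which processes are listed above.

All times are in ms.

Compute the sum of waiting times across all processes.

Schedule: | 102 0-3 | 103 3-9 | 101 9-17 | 104 17-29 | 106 29-43 | 105 43-58 |
Completion: 101=17  102=3  103=9  104=29  105=58  106=43
Waiting = turnaround − burst: 101=9, 102=0, 103=3, 104=17, 105=43, 106=29
Total waiting = 9 + 0 + 3 + 17 + 43 + 29 = 101

101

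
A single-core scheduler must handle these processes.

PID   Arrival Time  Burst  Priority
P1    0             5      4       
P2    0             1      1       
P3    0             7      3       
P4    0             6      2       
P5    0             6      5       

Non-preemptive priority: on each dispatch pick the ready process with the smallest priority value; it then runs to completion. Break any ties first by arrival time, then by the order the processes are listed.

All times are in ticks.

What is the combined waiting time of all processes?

41

Schedule: | P2 0-1 | P4 1-7 | P3 7-14 | P1 14-19 | P5 19-25 |
Completion: P1=19  P2=1  P3=14  P4=7  P5=25
Turnaround (C−A): P1=19  P2=1  P3=14  P4=7  P5=25
Waiting = turnaround − burst: P1=14, P2=0, P3=7, P4=1, P5=19
Total waiting = 14 + 0 + 7 + 1 + 19 = 41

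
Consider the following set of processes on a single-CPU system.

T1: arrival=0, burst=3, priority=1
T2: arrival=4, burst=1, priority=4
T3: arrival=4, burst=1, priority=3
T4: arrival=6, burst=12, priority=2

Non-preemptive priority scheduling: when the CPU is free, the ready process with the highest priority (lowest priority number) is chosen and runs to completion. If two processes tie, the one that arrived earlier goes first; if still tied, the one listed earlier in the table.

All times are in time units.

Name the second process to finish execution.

Gantt: | T1 0-3 | idle 3-4 | T3 4-5 | T2 5-6 | T4 6-18 |
Completion: T1=3  T2=6  T3=5  T4=18
Turnaround (C−A): T1=3  T2=2  T3=1  T4=12
Finish order: T1 → T3 → T2 → T4

T3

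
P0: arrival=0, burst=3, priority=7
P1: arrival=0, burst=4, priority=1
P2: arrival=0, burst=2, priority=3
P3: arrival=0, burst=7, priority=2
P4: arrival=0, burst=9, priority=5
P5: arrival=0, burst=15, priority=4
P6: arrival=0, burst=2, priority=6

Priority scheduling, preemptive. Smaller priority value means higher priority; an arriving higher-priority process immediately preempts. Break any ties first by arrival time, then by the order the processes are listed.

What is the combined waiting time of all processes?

Gantt: | P1 0-4 | P3 4-11 | P2 11-13 | P5 13-28 | P4 28-37 | P6 37-39 | P0 39-42 |
Completion: P0=42  P1=4  P2=13  P3=11  P4=37  P5=28  P6=39
Turnaround (C−A): P0=42  P1=4  P2=13  P3=11  P4=37  P5=28  P6=39
Waiting = turnaround − burst: P0=39, P1=0, P2=11, P3=4, P4=28, P5=13, P6=37
Total waiting = 39 + 0 + 11 + 4 + 28 + 13 + 37 = 132

132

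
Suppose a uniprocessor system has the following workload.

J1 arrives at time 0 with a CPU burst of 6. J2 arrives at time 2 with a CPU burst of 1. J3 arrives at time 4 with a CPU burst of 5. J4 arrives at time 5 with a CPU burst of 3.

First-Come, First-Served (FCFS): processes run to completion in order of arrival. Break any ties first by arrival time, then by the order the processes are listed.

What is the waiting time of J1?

0

Schedule: | J1 0-6 | J2 6-7 | J3 7-12 | J4 12-15 |
Completion: J1=6  J2=7  J3=12  J4=15
Waiting(J1) = turnaround − burst = 6 − 6 = 0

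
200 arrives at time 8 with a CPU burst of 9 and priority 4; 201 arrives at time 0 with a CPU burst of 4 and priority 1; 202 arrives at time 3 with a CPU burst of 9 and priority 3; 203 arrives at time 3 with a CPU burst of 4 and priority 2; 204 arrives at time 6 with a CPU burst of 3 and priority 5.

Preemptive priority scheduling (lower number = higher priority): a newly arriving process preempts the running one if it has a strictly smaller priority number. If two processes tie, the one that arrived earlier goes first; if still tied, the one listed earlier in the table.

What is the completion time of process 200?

26

Schedule: | 201 0-4 | 203 4-8 | 202 8-17 | 200 17-26 | 204 26-29 |
Completion: 200=26  201=4  202=17  203=8  204=29
Turnaround (C−A): 200=18  201=4  202=14  203=5  204=23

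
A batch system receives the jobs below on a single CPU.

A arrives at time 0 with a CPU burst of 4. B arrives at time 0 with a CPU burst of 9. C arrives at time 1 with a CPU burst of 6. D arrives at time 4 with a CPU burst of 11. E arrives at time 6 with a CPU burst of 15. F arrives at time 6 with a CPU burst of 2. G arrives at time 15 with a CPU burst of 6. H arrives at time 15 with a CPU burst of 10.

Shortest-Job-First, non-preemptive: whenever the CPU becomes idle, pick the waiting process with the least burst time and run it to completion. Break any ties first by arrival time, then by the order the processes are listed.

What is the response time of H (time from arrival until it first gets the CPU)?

Gantt: | A 0-4 | C 4-10 | F 10-12 | B 12-21 | G 21-27 | H 27-37 | D 37-48 | E 48-63 |
Completion: A=4  B=21  C=10  D=48  E=63  F=12  G=27  H=37
Turnaround (C−A): A=4  B=21  C=9  D=44  E=57  F=6  G=12  H=22
Response(H) = first start − arrival = 27 − 15 = 12

12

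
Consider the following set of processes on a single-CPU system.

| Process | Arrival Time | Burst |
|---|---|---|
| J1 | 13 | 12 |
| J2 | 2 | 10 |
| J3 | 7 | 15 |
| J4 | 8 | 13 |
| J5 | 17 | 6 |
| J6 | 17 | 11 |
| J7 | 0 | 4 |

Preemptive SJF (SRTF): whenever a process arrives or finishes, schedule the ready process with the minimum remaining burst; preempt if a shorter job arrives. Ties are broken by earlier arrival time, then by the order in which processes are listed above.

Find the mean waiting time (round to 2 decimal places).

15.43

Schedule: | J7 0-4 | J2 4-14 | J1 14-17 | J5 17-23 | J1 23-32 | J6 32-43 | J4 43-56 | J3 56-71 |
Completion: J1=32  J2=14  J3=71  J4=56  J5=23  J6=43  J7=4
Waiting times: J1=7, J2=2, J3=49, J4=35, J5=0, J6=15, J7=0
Average waiting = (7+2+49+35+0+15+0) / 7 = 108/7 = 15.43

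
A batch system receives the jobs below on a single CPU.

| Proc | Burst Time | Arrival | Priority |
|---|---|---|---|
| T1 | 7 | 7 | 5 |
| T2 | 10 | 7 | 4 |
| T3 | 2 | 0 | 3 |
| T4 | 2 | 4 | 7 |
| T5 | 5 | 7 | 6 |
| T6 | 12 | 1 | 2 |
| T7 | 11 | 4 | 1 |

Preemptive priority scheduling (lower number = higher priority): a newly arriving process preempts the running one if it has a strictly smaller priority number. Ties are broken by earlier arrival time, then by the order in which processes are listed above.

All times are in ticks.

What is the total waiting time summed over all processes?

Schedule: | T3 0-1 | T6 1-4 | T7 4-15 | T6 15-24 | T3 24-25 | T2 25-35 | T1 35-42 | T5 42-47 | T4 47-49 |
Completion: T1=42  T2=35  T3=25  T4=49  T5=47  T6=24  T7=15
Waiting = turnaround − burst: T1=28, T2=18, T3=23, T4=43, T5=35, T6=11, T7=0
Total waiting = 28 + 18 + 23 + 43 + 35 + 11 + 0 = 158

158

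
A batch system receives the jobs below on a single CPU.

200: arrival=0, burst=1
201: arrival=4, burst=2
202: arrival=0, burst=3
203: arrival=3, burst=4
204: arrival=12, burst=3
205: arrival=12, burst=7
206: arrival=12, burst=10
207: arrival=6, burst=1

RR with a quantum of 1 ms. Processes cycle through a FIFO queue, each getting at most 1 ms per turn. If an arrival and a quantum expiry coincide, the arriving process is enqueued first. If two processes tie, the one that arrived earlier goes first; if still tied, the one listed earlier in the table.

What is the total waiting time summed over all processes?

Gantt: | 200 0-1 | 202 1-3 | 203 3-4 | 202 4-5 | 201 5-6 | 203 6-7 | 207 7-8 | 201 8-9 | 203 9-11 | idle 11-12 | 204 12-13 | 205 13-14 | 206 14-15 | 204 15-16 | 205 16-17 | 206 17-18 | 204 18-19 | 205 19-20 | 206 20-21 | 205 21-22 | 206 22-23 | 205 23-24 | 206 24-25 | 205 25-26 | 206 26-27 | 205 27-28 | 206 28-32 |
Completion: 200=1  201=9  202=5  203=11  204=19  205=28  206=32  207=8
Waiting = turnaround − burst: 200=0, 201=3, 202=2, 203=4, 204=4, 205=9, 206=10, 207=1
Total waiting = 0 + 3 + 2 + 4 + 4 + 9 + 10 + 1 = 33

33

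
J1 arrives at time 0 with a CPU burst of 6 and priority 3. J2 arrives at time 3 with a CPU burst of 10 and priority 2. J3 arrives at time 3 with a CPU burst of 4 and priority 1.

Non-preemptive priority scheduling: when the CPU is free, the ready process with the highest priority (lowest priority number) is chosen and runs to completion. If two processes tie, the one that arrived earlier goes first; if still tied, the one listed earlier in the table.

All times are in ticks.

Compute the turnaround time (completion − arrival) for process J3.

7

Gantt: | J1 0-6 | J3 6-10 | J2 10-20 |
Completion: J1=6  J2=20  J3=10
Turnaround (C−A): J1=6  J2=17  J3=7
Turnaround(J3) = completion − arrival = 10 − 3 = 7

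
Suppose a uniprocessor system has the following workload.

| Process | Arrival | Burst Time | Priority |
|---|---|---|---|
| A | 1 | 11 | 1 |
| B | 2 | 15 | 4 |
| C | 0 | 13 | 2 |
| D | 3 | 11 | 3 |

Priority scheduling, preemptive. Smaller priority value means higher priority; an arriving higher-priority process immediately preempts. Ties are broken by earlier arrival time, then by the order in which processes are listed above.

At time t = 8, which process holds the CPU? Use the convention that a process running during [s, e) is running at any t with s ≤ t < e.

Schedule: | C 0-1 | A 1-12 | C 12-24 | D 24-35 | B 35-50 |
Completion: A=12  B=50  C=24  D=35

A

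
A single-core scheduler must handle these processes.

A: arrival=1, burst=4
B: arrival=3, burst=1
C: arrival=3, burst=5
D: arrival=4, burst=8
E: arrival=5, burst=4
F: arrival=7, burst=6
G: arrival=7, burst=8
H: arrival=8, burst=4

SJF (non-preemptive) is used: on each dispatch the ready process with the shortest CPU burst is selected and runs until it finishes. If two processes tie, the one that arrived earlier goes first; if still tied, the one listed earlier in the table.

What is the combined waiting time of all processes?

Schedule: | idle 0-1 | A 1-5 | B 5-6 | E 6-10 | H 10-14 | C 14-19 | F 19-25 | D 25-33 | G 33-41 |
Completion: A=5  B=6  C=19  D=33  E=10  F=25  G=41  H=14
Turnaround (C−A): A=4  B=3  C=16  D=29  E=5  F=18  G=34  H=6
Waiting = turnaround − burst: A=0, B=2, C=11, D=21, E=1, F=12, G=26, H=2
Total waiting = 0 + 2 + 11 + 21 + 1 + 12 + 26 + 2 = 75

75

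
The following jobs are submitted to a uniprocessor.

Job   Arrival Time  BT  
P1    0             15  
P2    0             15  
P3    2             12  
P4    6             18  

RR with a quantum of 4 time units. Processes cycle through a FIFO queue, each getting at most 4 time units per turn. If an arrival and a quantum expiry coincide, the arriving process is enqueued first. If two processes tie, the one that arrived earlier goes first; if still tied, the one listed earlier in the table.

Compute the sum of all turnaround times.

Timeline: | P1 0-4 | P2 4-8 | P3 8-12 | P1 12-16 | P4 16-20 | P2 20-24 | P3 24-28 | P1 28-32 | P4 32-36 | P2 36-40 | P3 40-44 | P1 44-47 | P4 47-51 | P2 51-54 | P4 54-60 |
Completion: P1=47  P2=54  P3=44  P4=60
Turnaround (C−A): P1=47  P2=54  P3=42  P4=54
Turnaround = completion − arrival: P1=47, P2=54, P3=42, P4=54
Total turnaround = 47 + 54 + 42 + 54 = 197

197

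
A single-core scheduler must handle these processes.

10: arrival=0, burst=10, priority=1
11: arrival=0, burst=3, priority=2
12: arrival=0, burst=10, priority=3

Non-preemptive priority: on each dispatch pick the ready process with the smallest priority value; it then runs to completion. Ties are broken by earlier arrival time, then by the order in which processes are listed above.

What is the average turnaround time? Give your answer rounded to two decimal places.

Gantt: | 10 0-10 | 11 10-13 | 12 13-23 |
Completion: 10=10  11=13  12=23
Turnaround (C−A): 10=10  11=13  12=23
Turnaround times: 10=10, 11=13, 12=23
Average turnaround = (10+13+23) / 3 = 46/3 = 15.33

15.33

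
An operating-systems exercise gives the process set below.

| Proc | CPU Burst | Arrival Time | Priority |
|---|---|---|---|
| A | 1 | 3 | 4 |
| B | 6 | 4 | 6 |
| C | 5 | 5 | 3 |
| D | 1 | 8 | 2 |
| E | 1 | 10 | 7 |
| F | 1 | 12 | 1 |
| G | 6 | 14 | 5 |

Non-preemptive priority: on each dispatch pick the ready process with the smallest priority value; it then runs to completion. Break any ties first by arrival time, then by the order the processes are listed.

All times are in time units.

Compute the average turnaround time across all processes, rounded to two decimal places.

Schedule: | idle 0-3 | A 3-4 | B 4-10 | D 10-11 | C 11-16 | F 16-17 | G 17-23 | E 23-24 |
Completion: A=4  B=10  C=16  D=11  E=24  F=17  G=23
Turnaround (C−A): A=1  B=6  C=11  D=3  E=14  F=5  G=9
Turnaround times: A=1, B=6, C=11, D=3, E=14, F=5, G=9
Average turnaround = (1+6+11+3+14+5+9) / 7 = 49/7 = 7.00

7.00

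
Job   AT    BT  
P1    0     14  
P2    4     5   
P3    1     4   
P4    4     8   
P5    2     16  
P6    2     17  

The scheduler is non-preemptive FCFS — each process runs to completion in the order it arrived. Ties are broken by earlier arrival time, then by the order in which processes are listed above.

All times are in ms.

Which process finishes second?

P3

Timeline: | P1 0-14 | P3 14-18 | P5 18-34 | P6 34-51 | P2 51-56 | P4 56-64 |
Completion: P1=14  P2=56  P3=18  P4=64  P5=34  P6=51
Turnaround (C−A): P1=14  P2=52  P3=17  P4=60  P5=32  P6=49
Finish order: P1 → P3 → P5 → P6 → P2 → P4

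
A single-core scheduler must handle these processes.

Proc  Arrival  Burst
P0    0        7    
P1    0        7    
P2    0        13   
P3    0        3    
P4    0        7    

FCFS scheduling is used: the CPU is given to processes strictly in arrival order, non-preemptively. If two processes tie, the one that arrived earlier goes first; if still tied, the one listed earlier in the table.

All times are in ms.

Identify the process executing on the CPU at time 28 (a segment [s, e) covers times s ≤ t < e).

Timeline: | P0 0-7 | P1 7-14 | P2 14-27 | P3 27-30 | P4 30-37 |
Completion: P0=7  P1=14  P2=27  P3=30  P4=37
Turnaround (C−A): P0=7  P1=14  P2=27  P3=30  P4=37

P3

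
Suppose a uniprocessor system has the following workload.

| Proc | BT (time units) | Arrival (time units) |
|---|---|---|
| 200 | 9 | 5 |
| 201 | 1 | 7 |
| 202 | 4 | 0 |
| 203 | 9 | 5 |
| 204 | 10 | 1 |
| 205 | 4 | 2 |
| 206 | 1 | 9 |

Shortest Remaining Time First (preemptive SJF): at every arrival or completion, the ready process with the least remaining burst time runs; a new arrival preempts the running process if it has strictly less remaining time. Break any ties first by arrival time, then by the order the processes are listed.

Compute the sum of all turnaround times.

87

Timeline: | 202 0-4 | 205 4-8 | 201 8-9 | 206 9-10 | 200 10-19 | 203 19-28 | 204 28-38 |
Completion: 200=19  201=9  202=4  203=28  204=38  205=8  206=10
Turnaround (C−A): 200=14  201=2  202=4  203=23  204=37  205=6  206=1
Turnaround = completion − arrival: 200=14, 201=2, 202=4, 203=23, 204=37, 205=6, 206=1
Total turnaround = 14 + 2 + 4 + 23 + 37 + 6 + 1 = 87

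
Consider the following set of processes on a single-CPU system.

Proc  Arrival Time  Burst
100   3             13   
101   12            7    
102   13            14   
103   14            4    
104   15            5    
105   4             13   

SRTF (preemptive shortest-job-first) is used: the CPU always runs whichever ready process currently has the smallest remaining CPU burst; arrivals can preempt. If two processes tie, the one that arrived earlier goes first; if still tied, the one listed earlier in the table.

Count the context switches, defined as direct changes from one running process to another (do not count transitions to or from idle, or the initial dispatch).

Schedule: | idle 0-3 | 100 3-16 | 103 16-20 | 104 20-25 | 101 25-32 | 105 32-45 | 102 45-59 |
Completion: 100=16  101=32  102=59  103=20  104=25  105=45
Turnaround (C−A): 100=13  101=20  102=46  103=6  104=10  105=41

5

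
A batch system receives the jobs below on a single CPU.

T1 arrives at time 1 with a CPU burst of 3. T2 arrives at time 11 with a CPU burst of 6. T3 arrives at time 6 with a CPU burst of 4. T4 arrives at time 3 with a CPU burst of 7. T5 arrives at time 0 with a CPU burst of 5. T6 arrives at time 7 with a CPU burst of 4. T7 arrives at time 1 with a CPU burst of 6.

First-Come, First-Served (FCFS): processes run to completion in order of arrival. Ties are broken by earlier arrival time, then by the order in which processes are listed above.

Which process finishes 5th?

Gantt: | T5 0-5 | T1 5-8 | T7 8-14 | T4 14-21 | T3 21-25 | T6 25-29 | T2 29-35 |
Completion: T1=8  T2=35  T3=25  T4=21  T5=5  T6=29  T7=14
Finish order: T5 → T1 → T7 → T4 → T3 → T6 → T2

T3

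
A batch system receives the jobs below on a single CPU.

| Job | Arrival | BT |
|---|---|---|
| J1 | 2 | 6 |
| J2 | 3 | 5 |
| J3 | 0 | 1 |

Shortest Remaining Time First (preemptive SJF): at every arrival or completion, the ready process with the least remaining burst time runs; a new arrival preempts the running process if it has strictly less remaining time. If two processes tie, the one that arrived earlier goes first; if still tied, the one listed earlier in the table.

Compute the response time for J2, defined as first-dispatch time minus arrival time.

5

Timeline: | J3 0-1 | idle 1-2 | J1 2-8 | J2 8-13 |
Completion: J1=8  J2=13  J3=1
Response(J2) = first start − arrival = 8 − 3 = 5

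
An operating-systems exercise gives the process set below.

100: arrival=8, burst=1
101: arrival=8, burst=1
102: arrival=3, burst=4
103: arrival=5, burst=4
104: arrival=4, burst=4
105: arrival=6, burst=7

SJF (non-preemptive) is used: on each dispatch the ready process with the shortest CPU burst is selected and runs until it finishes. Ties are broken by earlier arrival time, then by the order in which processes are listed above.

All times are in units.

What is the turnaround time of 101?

5

Schedule: | idle 0-3 | 102 3-7 | 104 7-11 | 100 11-12 | 101 12-13 | 103 13-17 | 105 17-24 |
Completion: 100=12  101=13  102=7  103=17  104=11  105=24
Turnaround (C−A): 100=4  101=5  102=4  103=12  104=7  105=18
Turnaround(101) = completion − arrival = 13 − 8 = 5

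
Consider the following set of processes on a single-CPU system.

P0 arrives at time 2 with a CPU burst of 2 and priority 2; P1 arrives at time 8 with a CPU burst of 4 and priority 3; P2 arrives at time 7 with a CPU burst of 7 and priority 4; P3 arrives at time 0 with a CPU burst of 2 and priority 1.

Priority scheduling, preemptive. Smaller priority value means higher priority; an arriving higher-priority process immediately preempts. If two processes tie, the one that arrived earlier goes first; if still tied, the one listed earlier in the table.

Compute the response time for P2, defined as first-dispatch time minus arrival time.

0

Gantt: | P3 0-2 | P0 2-4 | idle 4-7 | P2 7-8 | P1 8-12 | P2 12-18 |
Completion: P0=4  P1=12  P2=18  P3=2
Turnaround (C−A): P0=2  P1=4  P2=11  P3=2
Response(P2) = first start − arrival = 7 − 7 = 0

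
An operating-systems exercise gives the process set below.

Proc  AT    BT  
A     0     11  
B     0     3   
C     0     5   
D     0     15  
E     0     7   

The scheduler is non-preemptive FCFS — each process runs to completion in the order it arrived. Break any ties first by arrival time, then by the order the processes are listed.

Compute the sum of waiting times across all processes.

78

Timeline: | A 0-11 | B 11-14 | C 14-19 | D 19-34 | E 34-41 |
Completion: A=11  B=14  C=19  D=34  E=41
Turnaround (C−A): A=11  B=14  C=19  D=34  E=41
Waiting = turnaround − burst: A=0, B=11, C=14, D=19, E=34
Total waiting = 0 + 11 + 14 + 19 + 34 = 78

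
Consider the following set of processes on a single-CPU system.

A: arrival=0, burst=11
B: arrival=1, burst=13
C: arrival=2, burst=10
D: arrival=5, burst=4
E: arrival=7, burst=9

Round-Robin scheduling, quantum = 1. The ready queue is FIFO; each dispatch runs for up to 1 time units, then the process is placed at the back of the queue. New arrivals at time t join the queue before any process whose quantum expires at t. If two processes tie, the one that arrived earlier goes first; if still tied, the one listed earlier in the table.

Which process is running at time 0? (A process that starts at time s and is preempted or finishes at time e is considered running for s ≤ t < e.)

Schedule: | A 0-1 | B 1-2 | A 2-3 | C 3-4 | B 4-5 | A 5-6 | C 6-7 | D 7-8 | B 8-9 | A 9-10 | E 10-11 | C 11-12 | D 12-13 | B 13-14 | A 14-15 | E 15-16 | C 16-17 | D 17-18 | B 18-19 | A 19-20 | E 20-21 | C 21-22 | D 22-23 | B 23-24 | A 24-25 | E 25-26 | C 26-27 | B 27-28 | A 28-29 | E 29-30 | C 30-31 | B 31-32 | A 32-33 | E 33-34 | C 34-35 | B 35-36 | A 36-37 | E 37-38 | C 38-39 | B 39-40 | A 40-41 | E 41-42 | C 42-43 | B 43-44 | E 44-45 | B 45-47 |
Completion: A=41  B=47  C=43  D=23  E=45

A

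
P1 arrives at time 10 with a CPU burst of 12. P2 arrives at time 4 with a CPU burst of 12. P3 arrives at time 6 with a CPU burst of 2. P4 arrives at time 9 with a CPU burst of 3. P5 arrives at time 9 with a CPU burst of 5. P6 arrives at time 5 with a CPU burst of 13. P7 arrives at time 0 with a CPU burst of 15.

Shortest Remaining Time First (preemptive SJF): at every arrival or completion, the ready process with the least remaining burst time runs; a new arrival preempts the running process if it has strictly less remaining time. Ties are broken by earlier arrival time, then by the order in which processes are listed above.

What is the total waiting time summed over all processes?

Schedule: | P7 0-6 | P3 6-8 | P7 8-9 | P4 9-12 | P5 12-17 | P7 17-25 | P2 25-37 | P1 37-49 | P6 49-62 |
Completion: P1=49  P2=37  P3=8  P4=12  P5=17  P6=62  P7=25
Turnaround (C−A): P1=39  P2=33  P3=2  P4=3  P5=8  P6=57  P7=25
Waiting = turnaround − burst: P1=27, P2=21, P3=0, P4=0, P5=3, P6=44, P7=10
Total waiting = 27 + 21 + 0 + 0 + 3 + 44 + 10 = 105

105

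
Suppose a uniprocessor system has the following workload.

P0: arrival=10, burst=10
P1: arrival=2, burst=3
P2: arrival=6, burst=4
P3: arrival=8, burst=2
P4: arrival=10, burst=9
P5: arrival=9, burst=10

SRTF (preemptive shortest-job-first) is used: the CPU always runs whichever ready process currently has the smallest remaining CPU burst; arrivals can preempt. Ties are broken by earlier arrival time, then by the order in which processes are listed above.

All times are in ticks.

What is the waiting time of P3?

2

Timeline: | idle 0-2 | P1 2-5 | idle 5-6 | P2 6-10 | P3 10-12 | P4 12-21 | P5 21-31 | P0 31-41 |
Completion: P0=41  P1=5  P2=10  P3=12  P4=21  P5=31
Turnaround (C−A): P0=31  P1=3  P2=4  P3=4  P4=11  P5=22
Waiting(P3) = turnaround − burst = 4 − 2 = 2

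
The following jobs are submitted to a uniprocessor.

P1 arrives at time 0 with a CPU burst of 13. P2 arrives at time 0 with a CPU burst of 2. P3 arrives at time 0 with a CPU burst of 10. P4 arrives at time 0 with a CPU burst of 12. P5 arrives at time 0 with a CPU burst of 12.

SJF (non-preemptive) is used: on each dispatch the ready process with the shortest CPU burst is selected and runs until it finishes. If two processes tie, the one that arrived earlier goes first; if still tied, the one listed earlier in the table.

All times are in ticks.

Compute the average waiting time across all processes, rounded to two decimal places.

14.80

Timeline: | P2 0-2 | P3 2-12 | P4 12-24 | P5 24-36 | P1 36-49 |
Completion: P1=49  P2=2  P3=12  P4=24  P5=36
Turnaround (C−A): P1=49  P2=2  P3=12  P4=24  P5=36
Waiting times: P1=36, P2=0, P3=2, P4=12, P5=24
Average waiting = (36+0+2+12+24) / 5 = 74/5 = 14.80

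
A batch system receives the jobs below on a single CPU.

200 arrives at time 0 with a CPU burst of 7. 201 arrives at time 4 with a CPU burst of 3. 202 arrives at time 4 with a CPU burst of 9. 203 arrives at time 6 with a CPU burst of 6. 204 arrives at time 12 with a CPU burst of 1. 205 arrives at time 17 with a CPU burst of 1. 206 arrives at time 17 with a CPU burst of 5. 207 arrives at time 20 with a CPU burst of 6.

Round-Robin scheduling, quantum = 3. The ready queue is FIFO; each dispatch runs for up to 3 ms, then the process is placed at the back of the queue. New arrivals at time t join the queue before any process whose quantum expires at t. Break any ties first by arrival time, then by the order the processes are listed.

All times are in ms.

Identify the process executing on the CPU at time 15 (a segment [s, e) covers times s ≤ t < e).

200

Gantt: | 200 0-6 | 201 6-9 | 202 9-12 | 203 12-15 | 200 15-16 | 204 16-17 | 202 17-20 | 203 20-23 | 205 23-24 | 206 24-27 | 207 27-30 | 202 30-33 | 206 33-35 | 207 35-38 |
Completion: 200=16  201=9  202=33  203=23  204=17  205=24  206=35  207=38
Turnaround (C−A): 200=16  201=5  202=29  203=17  204=5  205=7  206=18  207=18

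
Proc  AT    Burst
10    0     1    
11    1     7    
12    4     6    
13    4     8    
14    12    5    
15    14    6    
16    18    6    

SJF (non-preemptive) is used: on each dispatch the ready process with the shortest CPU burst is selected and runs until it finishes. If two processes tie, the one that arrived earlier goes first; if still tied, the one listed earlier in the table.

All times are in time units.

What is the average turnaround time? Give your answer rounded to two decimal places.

12.00

Timeline: | 10 0-1 | 11 1-8 | 12 8-14 | 14 14-19 | 15 19-25 | 16 25-31 | 13 31-39 |
Completion: 10=1  11=8  12=14  13=39  14=19  15=25  16=31
Turnaround (C−A): 10=1  11=7  12=10  13=35  14=7  15=11  16=13
Turnaround times: 10=1, 11=7, 12=10, 13=35, 14=7, 15=11, 16=13
Average turnaround = (1+7+10+35+7+11+13) / 7 = 84/7 = 12.00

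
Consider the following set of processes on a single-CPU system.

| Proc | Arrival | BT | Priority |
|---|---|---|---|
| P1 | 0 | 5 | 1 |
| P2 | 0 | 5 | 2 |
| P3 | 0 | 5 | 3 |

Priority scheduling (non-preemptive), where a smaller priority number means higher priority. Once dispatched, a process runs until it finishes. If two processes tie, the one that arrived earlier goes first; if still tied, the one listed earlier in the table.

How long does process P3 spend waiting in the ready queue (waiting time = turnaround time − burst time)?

Schedule: | P1 0-5 | P2 5-10 | P3 10-15 |
Completion: P1=5  P2=10  P3=15
Waiting(P3) = turnaround − burst = 15 − 5 = 10

10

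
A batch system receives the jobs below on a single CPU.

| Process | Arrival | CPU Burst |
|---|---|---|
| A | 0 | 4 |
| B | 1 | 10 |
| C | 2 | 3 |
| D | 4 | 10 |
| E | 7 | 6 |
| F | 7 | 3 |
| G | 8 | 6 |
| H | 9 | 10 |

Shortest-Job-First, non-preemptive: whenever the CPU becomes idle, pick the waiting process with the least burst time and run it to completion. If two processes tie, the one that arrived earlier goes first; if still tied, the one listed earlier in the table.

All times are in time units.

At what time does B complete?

Gantt: | A 0-4 | C 4-7 | F 7-10 | E 10-16 | G 16-22 | B 22-32 | D 32-42 | H 42-52 |
Completion: A=4  B=32  C=7  D=42  E=16  F=10  G=22  H=52
Turnaround (C−A): A=4  B=31  C=5  D=38  E=9  F=3  G=14  H=43

32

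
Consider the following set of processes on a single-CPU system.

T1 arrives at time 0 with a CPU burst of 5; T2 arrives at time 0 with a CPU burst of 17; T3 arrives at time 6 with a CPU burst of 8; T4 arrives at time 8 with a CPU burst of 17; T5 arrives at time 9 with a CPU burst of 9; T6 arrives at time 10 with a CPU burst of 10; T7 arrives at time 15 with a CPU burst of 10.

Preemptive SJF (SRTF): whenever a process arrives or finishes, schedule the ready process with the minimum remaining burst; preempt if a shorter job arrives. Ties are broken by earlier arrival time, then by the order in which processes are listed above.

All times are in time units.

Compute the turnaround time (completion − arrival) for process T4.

68

Gantt: | T1 0-5 | T2 5-6 | T3 6-14 | T5 14-23 | T6 23-33 | T7 33-43 | T2 43-59 | T4 59-76 |
Completion: T1=5  T2=59  T3=14  T4=76  T5=23  T6=33  T7=43
Turnaround (C−A): T1=5  T2=59  T3=8  T4=68  T5=14  T6=23  T7=28
Turnaround(T4) = completion − arrival = 76 − 8 = 68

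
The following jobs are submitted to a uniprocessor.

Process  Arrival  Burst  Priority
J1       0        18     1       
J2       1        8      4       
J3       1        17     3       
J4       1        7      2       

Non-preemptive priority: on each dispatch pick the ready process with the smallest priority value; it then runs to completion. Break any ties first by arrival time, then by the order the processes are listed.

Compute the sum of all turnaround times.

132

Timeline: | J1 0-18 | J4 18-25 | J3 25-42 | J2 42-50 |
Completion: J1=18  J2=50  J3=42  J4=25
Turnaround (C−A): J1=18  J2=49  J3=41  J4=24
Turnaround = completion − arrival: J1=18, J2=49, J3=41, J4=24
Total turnaround = 18 + 49 + 41 + 24 = 132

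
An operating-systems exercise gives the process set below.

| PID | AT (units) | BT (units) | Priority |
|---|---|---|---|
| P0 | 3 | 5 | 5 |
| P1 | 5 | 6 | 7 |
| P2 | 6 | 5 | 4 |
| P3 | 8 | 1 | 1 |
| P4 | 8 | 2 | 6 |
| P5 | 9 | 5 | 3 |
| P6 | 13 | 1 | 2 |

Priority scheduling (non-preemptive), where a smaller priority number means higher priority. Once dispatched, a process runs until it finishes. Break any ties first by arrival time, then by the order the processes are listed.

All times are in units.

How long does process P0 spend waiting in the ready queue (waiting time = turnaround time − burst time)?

Gantt: | idle 0-3 | P0 3-8 | P3 8-9 | P5 9-14 | P6 14-15 | P2 15-20 | P4 20-22 | P1 22-28 |
Completion: P0=8  P1=28  P2=20  P3=9  P4=22  P5=14  P6=15
Waiting(P0) = turnaround − burst = 5 − 5 = 0

0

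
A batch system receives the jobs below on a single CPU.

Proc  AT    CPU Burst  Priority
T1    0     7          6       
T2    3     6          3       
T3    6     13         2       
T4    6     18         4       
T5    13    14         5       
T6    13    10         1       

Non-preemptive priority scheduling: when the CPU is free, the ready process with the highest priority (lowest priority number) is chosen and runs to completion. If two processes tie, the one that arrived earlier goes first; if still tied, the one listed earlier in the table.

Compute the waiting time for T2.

Schedule: | T1 0-7 | T3 7-20 | T6 20-30 | T2 30-36 | T4 36-54 | T5 54-68 |
Completion: T1=7  T2=36  T3=20  T4=54  T5=68  T6=30
Turnaround (C−A): T1=7  T2=33  T3=14  T4=48  T5=55  T6=17
Waiting(T2) = turnaround − burst = 33 − 6 = 27

27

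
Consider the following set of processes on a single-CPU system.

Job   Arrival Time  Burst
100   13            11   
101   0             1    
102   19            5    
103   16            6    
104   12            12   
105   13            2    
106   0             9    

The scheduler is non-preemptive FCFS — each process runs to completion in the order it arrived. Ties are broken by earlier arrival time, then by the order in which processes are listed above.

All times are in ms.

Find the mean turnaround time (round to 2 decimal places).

Timeline: | 101 0-1 | 106 1-10 | idle 10-12 | 104 12-24 | 100 24-35 | 105 35-37 | 103 37-43 | 102 43-48 |
Completion: 100=35  101=1  102=48  103=43  104=24  105=37  106=10
Turnaround times: 100=22, 101=1, 102=29, 103=27, 104=12, 105=24, 106=10
Average turnaround = (22+1+29+27+12+24+10) / 7 = 125/7 = 17.86

17.86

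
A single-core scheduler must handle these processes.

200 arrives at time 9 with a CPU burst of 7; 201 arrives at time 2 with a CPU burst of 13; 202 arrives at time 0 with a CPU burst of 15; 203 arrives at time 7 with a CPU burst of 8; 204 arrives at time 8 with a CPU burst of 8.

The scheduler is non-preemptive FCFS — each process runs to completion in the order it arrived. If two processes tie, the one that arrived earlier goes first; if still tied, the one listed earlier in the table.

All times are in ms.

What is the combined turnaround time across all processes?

Timeline: | 202 0-15 | 201 15-28 | 203 28-36 | 204 36-44 | 200 44-51 |
Completion: 200=51  201=28  202=15  203=36  204=44
Turnaround (C−A): 200=42  201=26  202=15  203=29  204=36
Turnaround = completion − arrival: 200=42, 201=26, 202=15, 203=29, 204=36
Total turnaround = 42 + 26 + 15 + 29 + 36 = 148

148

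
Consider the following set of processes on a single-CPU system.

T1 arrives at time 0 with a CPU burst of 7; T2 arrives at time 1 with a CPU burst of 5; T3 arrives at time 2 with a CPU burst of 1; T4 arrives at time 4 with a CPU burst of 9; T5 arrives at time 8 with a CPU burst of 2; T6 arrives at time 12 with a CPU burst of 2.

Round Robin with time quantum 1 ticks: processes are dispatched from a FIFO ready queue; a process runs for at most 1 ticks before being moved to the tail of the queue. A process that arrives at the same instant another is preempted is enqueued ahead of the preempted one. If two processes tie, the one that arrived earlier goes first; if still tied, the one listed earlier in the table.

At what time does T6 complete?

Schedule: | T1 0-1 | T2 1-2 | T1 2-3 | T3 3-4 | T2 4-5 | T1 5-6 | T4 6-7 | T2 7-8 | T1 8-9 | T4 9-10 | T5 10-11 | T2 11-12 | T1 12-13 | T4 13-14 | T5 14-15 | T6 15-16 | T2 16-17 | T1 17-18 | T4 18-19 | T6 19-20 | T1 20-21 | T4 21-26 |
Completion: T1=21  T2=17  T3=4  T4=26  T5=15  T6=20

20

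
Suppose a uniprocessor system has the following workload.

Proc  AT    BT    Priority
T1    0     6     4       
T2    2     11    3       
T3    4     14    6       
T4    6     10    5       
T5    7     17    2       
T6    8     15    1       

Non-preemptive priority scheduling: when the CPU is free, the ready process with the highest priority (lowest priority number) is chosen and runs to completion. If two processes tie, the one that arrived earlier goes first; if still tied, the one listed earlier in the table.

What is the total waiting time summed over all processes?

Gantt: | T1 0-6 | T2 6-17 | T6 17-32 | T5 32-49 | T4 49-59 | T3 59-73 |
Completion: T1=6  T2=17  T3=73  T4=59  T5=49  T6=32
Turnaround (C−A): T1=6  T2=15  T3=69  T4=53  T5=42  T6=24
Waiting = turnaround − burst: T1=0, T2=4, T3=55, T4=43, T5=25, T6=9
Total waiting = 0 + 4 + 55 + 43 + 25 + 9 = 136

136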